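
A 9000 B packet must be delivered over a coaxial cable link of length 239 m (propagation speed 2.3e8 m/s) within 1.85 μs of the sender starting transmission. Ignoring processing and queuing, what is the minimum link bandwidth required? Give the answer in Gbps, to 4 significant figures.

L = 72000 bits.
Propagation delay = 239 / 2.3e+08 = 1.03913 μs.
Transmission budget = 1.85 − 1.03913 = 0.81087 μs.
R ≥ L / t_tx = 72000 bits / 8.1087e-07 s = 88.79 Gbps.

88.79 Gbps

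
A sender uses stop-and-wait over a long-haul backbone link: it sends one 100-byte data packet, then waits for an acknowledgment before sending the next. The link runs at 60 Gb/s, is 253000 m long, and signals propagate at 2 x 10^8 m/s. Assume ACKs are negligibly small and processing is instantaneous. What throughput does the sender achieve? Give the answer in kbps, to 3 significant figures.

316 kbps

t_tx = L/R = 800/60000000000 = 1.33333e-08 s.
t_prop = 253000/200000000 = 0.001265 s; RTT = 0.00253 s.
Cycle = t_tx + RTT = 0.00253001 s.
Throughput = L / cycle = 800 / 0.00253001 = 316 kbps.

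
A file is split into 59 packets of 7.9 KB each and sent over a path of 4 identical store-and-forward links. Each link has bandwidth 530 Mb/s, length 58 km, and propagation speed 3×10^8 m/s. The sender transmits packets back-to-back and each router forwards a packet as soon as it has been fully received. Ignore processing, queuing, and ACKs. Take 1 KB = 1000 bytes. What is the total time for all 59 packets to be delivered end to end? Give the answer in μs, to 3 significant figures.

8170 μs

Per-hop transmission t_tx = L/R = 63200/530000000 = 119.245 μs.
Per-hop propagation t_prop = 58000/300000000 = 193.333 μs.
Pipeline fill: first packet needs 4·t_tx to clear all hops; remaining 58 packets each add one t_tx.
Total = (4+59-1)·t_tx + 4·t_prop = 62·119.245 + 4·193.333 = 8170 μs.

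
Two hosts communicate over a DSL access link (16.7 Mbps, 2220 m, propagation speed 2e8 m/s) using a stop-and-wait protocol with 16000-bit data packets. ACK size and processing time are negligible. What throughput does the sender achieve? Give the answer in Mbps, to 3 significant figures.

16.3 Mbps

t_tx = L/R = 16000/16700000 = 0.000958084 s.
t_prop = 2220/200000000 = 1.11e-05 s; RTT = 2.22e-05 s.
Cycle = t_tx + RTT = 0.000980284 s.
Throughput = L / cycle = 16000 / 0.000980284 = 16.3 Mbps.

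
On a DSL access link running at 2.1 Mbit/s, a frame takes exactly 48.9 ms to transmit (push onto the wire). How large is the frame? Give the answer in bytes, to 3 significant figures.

L = R × t_tx = 2100000 b/s × 0.0489 s = 102690 bits.
In bytes: 102690 / 8 = 12800 bytes.

12800 bytes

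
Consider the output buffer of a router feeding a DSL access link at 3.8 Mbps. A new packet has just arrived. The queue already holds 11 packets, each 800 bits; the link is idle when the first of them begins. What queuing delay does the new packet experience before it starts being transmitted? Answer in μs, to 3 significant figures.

2320 μs

Each queued packet: L/R = 800/3800000 = 210.526 μs.
11 queued → 2315.79 μs.
Queuing delay = 2320 μs.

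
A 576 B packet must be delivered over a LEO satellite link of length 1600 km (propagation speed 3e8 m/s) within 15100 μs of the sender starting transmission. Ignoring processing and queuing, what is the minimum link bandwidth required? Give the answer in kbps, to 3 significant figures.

L = 4608 bits.
Propagation delay = 1600000 / 300000000 = 5333.33 μs.
Transmission budget = 15100 − 5333.33 = 9766.67 μs.
R ≥ L / t_tx = 4608 bits / 0.00976667 s = 472 kbps.

472 kbps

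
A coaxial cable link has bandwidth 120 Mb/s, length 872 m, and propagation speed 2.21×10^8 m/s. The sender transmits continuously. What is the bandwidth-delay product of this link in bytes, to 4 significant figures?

Propagation delay = 872 / 221000000 = 3.9457e-06 s.
BDP = R × t_prop = 120000000 × 3.9457e-06 = 473.484 bits.
In bytes: 473.484/8 = 59.19 bytes.

59.19 bytes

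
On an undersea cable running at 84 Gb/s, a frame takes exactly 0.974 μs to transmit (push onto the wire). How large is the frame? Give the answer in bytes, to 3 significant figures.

10200 bytes

L = R × t_tx = 84000000000 b/s × 9.74e-07 s = 81816 bits.
In bytes: 81816 / 8 = 10200 bytes.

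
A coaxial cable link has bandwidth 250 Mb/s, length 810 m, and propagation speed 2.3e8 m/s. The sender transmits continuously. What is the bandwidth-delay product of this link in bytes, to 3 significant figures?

110 bytes

Propagation delay = 810 / 2.3e+08 = 3.52174e-06 s.
BDP = R × t_prop = 250000000 × 3.52174e-06 = 880.435 bits.
In bytes: 880.435/8 = 110 bytes.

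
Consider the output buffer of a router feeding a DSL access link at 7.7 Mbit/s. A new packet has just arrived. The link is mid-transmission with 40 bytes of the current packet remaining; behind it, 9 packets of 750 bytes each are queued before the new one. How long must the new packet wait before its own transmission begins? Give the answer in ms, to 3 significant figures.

7.05 ms

Each queued packet: L/R = 6000/7700000 = 0.779221 ms.
9 queued → 7.01299 ms.
Plus remaining 320 bits of current packet: 0.0415584 ms.
Queuing delay = 7.05 ms.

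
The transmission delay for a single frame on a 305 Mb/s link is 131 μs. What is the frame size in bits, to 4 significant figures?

39960 bits

L = R × t_tx = 305000000 b/s × 0.000131 s = 39955 bits.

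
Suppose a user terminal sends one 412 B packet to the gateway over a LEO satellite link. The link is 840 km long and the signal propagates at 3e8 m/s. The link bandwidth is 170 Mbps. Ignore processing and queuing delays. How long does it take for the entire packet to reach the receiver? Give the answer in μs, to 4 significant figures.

2819 μs

L = 412 × 8 = 3296 bits.
Transmission delay = L/R = 3296 / 170000000 = 19.3882 μs.
Propagation delay = d/s = 840000 m / 300000000 m/s = 2800 μs.
Total = 2819 μs.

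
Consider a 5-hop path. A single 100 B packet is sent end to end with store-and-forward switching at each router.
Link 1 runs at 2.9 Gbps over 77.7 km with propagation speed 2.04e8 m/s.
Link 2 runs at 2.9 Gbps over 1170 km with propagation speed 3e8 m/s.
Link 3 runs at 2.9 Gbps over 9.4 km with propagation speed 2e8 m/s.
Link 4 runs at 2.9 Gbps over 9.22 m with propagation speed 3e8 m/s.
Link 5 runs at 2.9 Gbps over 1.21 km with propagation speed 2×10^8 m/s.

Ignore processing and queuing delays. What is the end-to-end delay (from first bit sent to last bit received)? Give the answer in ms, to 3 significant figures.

4.34 ms

L = 100 × 8 = 800 bits.
Transmission delay per hop = L/R = 800/2900000000 = 0.000275862 ms; 5 hops → 0.00137931 ms.
Propagation delays (d/s per hop): 0.380882, 3.9, 0.047, 3.07333e-05, 0.00605 ms; sum = 4.33396 ms.
End-to-end = 4.34 ms.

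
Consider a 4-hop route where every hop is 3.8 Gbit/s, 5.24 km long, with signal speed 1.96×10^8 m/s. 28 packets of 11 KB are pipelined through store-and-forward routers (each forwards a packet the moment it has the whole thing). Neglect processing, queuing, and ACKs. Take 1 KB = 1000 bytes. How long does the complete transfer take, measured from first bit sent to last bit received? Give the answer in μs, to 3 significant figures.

825 μs

Per-hop transmission t_tx = L/R = 88000/3800000000 = 23.1579 μs.
Per-hop propagation t_prop = 5240/196000000 = 26.7347 μs.
Pipeline fill: first packet needs 4·t_tx to clear all hops; remaining 27 packets each add one t_tx.
Total = (4+28-1)·t_tx + 4·t_prop = 31·23.1579 + 4·26.7347 = 825 μs.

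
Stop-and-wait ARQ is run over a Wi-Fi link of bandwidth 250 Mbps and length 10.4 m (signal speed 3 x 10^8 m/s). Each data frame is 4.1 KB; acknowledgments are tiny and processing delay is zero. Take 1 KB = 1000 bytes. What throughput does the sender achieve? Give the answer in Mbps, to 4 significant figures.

249.9 Mbps

t_tx = L/R = 32800/250000000 = 0.0001312 s.
t_prop = 10.4/300000000 = 3.46667e-08 s; RTT = 6.93333e-08 s.
Cycle = t_tx + RTT = 0.000131269 s.
Throughput = L / cycle = 32800 / 0.000131269 = 249.9 Mbps.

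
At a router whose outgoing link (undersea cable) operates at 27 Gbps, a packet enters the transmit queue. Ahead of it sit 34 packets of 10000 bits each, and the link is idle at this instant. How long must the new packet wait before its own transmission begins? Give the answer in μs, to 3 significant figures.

Each queued packet: L/R = 10000/27000000000 = 0.37037 μs.
34 queued → 12.5926 μs.
Queuing delay = 12.6 μs.

12.6 μs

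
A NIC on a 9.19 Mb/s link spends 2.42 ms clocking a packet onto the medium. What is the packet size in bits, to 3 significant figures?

L = R × t_tx = 9190000 b/s × 0.00242 s = 22239.8 bits.

22200 bits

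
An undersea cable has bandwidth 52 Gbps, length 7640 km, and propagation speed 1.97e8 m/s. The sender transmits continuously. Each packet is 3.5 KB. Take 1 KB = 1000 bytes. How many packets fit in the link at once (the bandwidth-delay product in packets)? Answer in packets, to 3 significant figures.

Propagation delay = 7640000 / 197000000 = 0.0387817 s.
BDP = R × t_prop = 52000000000 × 0.0387817 = 2016650000 bits.
In packets of 28000 bits: 72000 packets.

72000 packets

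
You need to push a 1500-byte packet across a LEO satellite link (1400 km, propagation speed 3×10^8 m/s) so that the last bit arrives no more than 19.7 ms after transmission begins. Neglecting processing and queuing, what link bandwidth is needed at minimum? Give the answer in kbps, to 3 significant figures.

798 kbps

L = 12000 bits.
Propagation delay = 1400000 / 300000000 = 4.66667 ms.
Transmission budget = 19.7 − 4.66667 = 15.0333 ms.
R ≥ L / t_tx = 12000 bits / 0.0150333 s = 798 kbps.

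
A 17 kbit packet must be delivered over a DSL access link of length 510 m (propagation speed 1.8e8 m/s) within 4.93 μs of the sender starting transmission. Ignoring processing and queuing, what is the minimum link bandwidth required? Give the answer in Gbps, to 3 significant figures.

8.11 Gbps

Propagation delay = 510 / 180000000 = 2.83333 μs.
Transmission budget = 4.93 − 2.83333 = 2.09667 μs.
R ≥ L / t_tx = 17000 bits / 2.09667e-06 s = 8.11 Gbps.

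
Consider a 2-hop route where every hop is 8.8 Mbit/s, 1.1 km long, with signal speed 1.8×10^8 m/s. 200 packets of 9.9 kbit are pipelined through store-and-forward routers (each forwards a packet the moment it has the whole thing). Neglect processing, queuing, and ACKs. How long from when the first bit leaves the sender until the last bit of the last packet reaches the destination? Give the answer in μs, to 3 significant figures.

226000 μs

Per-hop transmission t_tx = L/R = 9900/8800000 = 1125 μs.
Per-hop propagation t_prop = 1100/180000000 = 6.11111 μs.
Pipeline fill: first packet needs 2·t_tx to clear all hops; remaining 199 packets each add one t_tx.
Total = (2+200-1)·t_tx + 2·t_prop = 201·1125 + 2·6.11111 = 226000 μs.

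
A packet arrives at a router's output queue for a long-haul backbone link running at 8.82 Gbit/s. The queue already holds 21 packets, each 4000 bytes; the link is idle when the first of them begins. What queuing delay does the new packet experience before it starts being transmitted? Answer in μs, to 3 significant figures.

Each queued packet: L/R = 32000/8820000000 = 3.62812 μs.
21 queued → 76.1905 μs.
Queuing delay = 76.2 μs.

76.2 μs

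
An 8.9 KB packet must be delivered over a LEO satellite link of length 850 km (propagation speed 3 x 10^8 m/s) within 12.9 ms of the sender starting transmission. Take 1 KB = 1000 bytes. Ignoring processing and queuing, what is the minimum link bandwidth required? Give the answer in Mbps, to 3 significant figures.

L = 71200 bits.
Propagation delay = 850000 / 300000000 = 2.83333 ms.
Transmission budget = 12.9 − 2.83333 = 10.0667 ms.
R ≥ L / t_tx = 71200 bits / 0.0100667 s = 7.07 Mbps.

7.07 Mbps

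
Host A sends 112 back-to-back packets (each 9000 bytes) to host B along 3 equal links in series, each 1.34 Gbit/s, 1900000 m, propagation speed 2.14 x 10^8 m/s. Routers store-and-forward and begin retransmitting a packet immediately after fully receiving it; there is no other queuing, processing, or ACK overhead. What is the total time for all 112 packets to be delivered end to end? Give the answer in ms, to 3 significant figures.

Per-hop transmission t_tx = L/R = 72000/1340000000 = 0.0537313 ms.
Per-hop propagation t_prop = 1900000/214000000 = 8.8785 ms.
Pipeline fill: first packet needs 3·t_tx to clear all hops; remaining 111 packets each add one t_tx.
Total = (3+112-1)·t_tx + 3·t_prop = 114·0.0537313 + 3·8.8785 = 32.8 ms.

32.8 ms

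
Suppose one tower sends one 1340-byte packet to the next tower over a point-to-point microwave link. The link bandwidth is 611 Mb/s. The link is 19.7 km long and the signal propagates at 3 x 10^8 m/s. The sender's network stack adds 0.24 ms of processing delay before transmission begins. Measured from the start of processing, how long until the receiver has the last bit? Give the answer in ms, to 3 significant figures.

0.323 ms

L = 1340 × 8 = 10720 bits.
Transmission delay = L/R = 10720 / 611000000 = 0.017545 ms.
Propagation delay = d/s = 19700 m / 300000000 m/s = 0.0656667 ms.
Plus processing delay 0.24 ms = 0.24 ms.
Total = 0.323 ms.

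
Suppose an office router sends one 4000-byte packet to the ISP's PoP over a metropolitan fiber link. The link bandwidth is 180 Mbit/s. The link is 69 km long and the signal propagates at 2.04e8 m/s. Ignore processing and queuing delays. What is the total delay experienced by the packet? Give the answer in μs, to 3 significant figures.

L = 4000 × 8 = 32000 bits.
Transmission delay = L/R = 32000 / 180000000 = 177.778 μs.
Propagation delay = d/s = 69000 m / 204000000 m/s = 338.235 μs.
Total = 516 μs.

516 μs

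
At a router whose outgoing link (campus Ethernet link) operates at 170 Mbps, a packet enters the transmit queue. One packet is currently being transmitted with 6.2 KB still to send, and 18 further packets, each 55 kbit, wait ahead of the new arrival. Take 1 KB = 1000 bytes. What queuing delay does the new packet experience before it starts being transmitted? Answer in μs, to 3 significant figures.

6120 μs

Each queued packet: L/R = 55000/170000000 = 323.529 μs.
18 queued → 5823.53 μs.
Plus remaining 49600 bits of current packet: 291.765 μs.
Queuing delay = 6120 μs.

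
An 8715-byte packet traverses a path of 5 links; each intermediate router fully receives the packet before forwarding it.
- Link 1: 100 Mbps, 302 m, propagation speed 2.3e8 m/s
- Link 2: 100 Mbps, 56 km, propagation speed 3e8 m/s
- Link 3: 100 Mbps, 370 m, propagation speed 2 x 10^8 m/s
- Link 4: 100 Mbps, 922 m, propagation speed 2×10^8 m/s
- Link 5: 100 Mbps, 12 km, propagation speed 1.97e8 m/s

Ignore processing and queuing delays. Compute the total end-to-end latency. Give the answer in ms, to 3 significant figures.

3.74 ms

L = 8715 × 8 = 69720 bits.
Transmission delay per hop = L/R = 69720/100000000 = 0.6972 ms; 5 hops → 3.486 ms.
Propagation delays (d/s per hop): 0.00131304, 0.186667, 0.00185, 0.00461, 0.0609137 ms; sum = 0.255353 ms.
End-to-end = 3.74 ms.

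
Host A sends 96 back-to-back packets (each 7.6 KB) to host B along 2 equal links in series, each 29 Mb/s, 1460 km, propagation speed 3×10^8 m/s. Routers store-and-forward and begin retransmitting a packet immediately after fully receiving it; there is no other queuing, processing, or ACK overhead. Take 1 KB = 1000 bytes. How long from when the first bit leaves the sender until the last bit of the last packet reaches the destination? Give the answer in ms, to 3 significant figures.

213 ms

Per-hop transmission t_tx = L/R = 60800/29000000 = 2.09655 ms.
Per-hop propagation t_prop = 1460000/300000000 = 4.86667 ms.
Pipeline fill: first packet needs 2·t_tx to clear all hops; remaining 95 packets each add one t_tx.
Total = (2+96-1)·t_tx + 2·t_prop = 97·2.09655 + 2·4.86667 = 213 ms.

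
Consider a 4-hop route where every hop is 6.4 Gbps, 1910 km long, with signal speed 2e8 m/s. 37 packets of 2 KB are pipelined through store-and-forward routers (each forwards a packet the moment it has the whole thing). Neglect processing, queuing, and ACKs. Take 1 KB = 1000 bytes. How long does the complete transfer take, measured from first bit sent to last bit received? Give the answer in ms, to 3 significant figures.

38.3 ms

Per-hop transmission t_tx = L/R = 16000/6400000000 = 0.0025 ms.
Per-hop propagation t_prop = 1910000/200000000 = 9.55 ms.
Pipeline fill: first packet needs 4·t_tx to clear all hops; remaining 36 packets each add one t_tx.
Total = (4+37-1)·t_tx + 4·t_prop = 40·0.0025 + 4·9.55 = 38.3 ms.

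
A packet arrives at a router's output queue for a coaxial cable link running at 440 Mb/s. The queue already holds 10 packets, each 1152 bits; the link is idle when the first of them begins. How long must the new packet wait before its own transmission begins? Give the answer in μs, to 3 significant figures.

26.2 μs

Each queued packet: L/R = 1152/440000000 = 2.61818 μs.
10 queued → 26.1818 μs.
Queuing delay = 26.2 μs.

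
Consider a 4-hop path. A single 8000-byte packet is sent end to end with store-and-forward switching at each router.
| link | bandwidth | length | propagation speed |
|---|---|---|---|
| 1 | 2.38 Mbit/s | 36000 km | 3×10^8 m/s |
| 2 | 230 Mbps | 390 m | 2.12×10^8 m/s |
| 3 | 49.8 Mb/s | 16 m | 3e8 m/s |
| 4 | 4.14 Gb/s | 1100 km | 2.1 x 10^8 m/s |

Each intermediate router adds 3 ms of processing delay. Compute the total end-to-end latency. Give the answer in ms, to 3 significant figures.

163 ms

L = 8000 × 8 = 64000 bits.
Transmission delays (L/R per hop): 26.8908, 0.278261, 1.28514, 0.0154589 ms; sum = 28.4696 ms.
Propagation delays (d/s per hop): 120, 0.00183962, 5.33333e-05, 5.2381 ms; sum = 125.24 ms.
Processing at 3 router(s): 3 × 3 ms = 9 ms.
End-to-end = 163 ms.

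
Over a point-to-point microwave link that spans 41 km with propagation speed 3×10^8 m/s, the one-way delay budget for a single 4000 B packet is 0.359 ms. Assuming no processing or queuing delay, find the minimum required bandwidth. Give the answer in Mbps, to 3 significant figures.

144 Mbps

L = 32000 bits.
Propagation delay = 41000 / 300000000 = 0.136667 ms.
Transmission budget = 0.359 − 0.136667 = 0.222333 ms.
R ≥ L / t_tx = 32000 bits / 0.000222333 s = 144 Mbps.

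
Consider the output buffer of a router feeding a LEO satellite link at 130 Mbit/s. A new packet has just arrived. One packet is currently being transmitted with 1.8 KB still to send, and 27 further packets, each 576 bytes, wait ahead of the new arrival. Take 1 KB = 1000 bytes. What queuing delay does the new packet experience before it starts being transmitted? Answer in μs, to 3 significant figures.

1070 μs

Each queued packet: L/R = 4608/130000000 = 35.4462 μs.
27 queued → 957.046 μs.
Plus remaining 14400 bits of current packet: 110.769 μs.
Queuing delay = 1070 μs.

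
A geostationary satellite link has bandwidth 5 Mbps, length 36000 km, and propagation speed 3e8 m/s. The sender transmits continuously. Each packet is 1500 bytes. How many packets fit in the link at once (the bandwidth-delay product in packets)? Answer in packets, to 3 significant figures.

Propagation delay = 36000000 / 300000000 = 0.12 s.
BDP = R × t_prop = 5000000 × 0.12 = 600000 bits.
In packets of 12000 bits: 50.0 packets.

50.0 packets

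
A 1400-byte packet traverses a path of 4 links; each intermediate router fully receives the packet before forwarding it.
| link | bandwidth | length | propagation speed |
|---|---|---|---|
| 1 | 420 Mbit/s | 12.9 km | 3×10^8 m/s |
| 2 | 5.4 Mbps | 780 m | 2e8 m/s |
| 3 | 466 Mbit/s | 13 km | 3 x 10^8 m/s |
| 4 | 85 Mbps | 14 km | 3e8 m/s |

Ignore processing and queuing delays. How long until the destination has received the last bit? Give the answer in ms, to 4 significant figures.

L = 1400 × 8 = 11200 bits.
Transmission delays (L/R per hop): 0.0266667, 2.07407, 0.0240343, 0.131765 ms; sum = 2.25654 ms.
Propagation delays (d/s per hop): 0.043, 0.0039, 0.0433333, 0.0466667 ms; sum = 0.1369 ms.
End-to-end = 2.393 ms.

2.393 ms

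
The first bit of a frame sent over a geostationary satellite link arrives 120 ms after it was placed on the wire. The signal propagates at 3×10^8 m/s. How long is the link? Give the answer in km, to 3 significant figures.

36000 km

d = s × t_prop = 300000000 × 0.12 = 36000 km.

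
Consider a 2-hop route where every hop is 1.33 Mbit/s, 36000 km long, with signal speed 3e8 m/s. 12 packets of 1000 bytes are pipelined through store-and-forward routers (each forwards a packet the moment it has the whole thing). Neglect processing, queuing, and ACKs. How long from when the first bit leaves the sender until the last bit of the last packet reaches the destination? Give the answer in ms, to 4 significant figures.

318.2 ms

Per-hop transmission t_tx = L/R = 8000/1330000 = 6.01504 ms.
Per-hop propagation t_prop = 36000000/300000000 = 120 ms.
Pipeline fill: first packet needs 2·t_tx to clear all hops; remaining 11 packets each add one t_tx.
Total = (2+12-1)·t_tx + 2·t_prop = 13·6.01504 + 2·120 = 318.2 ms.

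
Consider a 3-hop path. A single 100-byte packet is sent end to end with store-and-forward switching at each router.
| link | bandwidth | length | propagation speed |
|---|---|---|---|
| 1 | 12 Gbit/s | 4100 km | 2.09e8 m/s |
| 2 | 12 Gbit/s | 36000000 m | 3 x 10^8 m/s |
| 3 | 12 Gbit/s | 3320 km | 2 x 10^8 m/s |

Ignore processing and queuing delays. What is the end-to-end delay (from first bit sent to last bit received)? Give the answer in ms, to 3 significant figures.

156 ms

L = 100 × 8 = 800 bits.
Transmission delay per hop = L/R = 800/12000000000 = 6.66667e-05 ms; 3 hops → 0.0002 ms.
Propagation delays (d/s per hop): 19.6172, 120, 16.6 ms; sum = 156.217 ms.
End-to-end = 156 ms.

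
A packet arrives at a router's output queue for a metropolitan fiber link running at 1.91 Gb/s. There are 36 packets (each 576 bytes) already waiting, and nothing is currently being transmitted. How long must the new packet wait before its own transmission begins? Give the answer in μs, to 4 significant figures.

86.85 μs

Each queued packet: L/R = 4608/1910000000 = 2.41257 μs.
36 queued → 86.8524 μs.
Queuing delay = 86.85 μs.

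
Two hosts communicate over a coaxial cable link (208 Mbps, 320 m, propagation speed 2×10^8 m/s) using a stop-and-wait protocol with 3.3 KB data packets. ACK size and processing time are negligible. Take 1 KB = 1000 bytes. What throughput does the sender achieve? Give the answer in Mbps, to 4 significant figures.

t_tx = L/R = 26400/208000000 = 0.000126923 s.
t_prop = 320/200000000 = 1.6e-06 s; RTT = 3.2e-06 s.
Cycle = t_tx + RTT = 0.000130123 s.
Throughput = L / cycle = 26400 / 0.000130123 = 202.9 Mbps.

202.9 Mbps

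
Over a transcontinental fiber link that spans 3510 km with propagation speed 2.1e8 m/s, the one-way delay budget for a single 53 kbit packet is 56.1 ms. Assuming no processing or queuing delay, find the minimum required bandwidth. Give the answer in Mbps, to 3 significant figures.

1.35 Mbps

Propagation delay = 3510000 / 210000000 = 16.7143 ms.
Transmission budget = 56.1 − 16.7143 = 39.3857 ms.
R ≥ L / t_tx = 53000 bits / 0.0393857 s = 1.35 Mbps.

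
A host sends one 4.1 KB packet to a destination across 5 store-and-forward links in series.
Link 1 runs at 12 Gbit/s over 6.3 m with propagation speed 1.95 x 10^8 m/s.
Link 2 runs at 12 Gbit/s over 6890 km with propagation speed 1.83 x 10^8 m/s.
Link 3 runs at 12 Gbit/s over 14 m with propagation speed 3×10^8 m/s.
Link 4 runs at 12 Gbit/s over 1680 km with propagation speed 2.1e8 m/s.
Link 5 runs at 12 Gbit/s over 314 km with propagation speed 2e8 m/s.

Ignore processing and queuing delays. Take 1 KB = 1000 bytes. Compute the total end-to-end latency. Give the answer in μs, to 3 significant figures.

47200 μs

L = 32800 bits.
Transmission delay per hop = L/R = 32800/12000000000 = 2.73333 μs; 5 hops → 13.6667 μs.
Propagation delays (d/s per hop): 0.0323077, 37650.3, 0.0466667, 8000, 1570 μs; sum = 47220.4 μs.
End-to-end = 47200 μs.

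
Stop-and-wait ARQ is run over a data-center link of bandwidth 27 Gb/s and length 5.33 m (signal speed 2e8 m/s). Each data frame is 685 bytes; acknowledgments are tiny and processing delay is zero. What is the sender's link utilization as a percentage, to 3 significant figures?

t_tx = L/R = 5480/27000000000 = 2.02963e-07 s.
t_prop = 5.33/200000000 = 2.665e-08 s; RTT = 5.33e-08 s.
Cycle = t_tx + RTT = 2.56263e-07 s.
Utilization = t_tx / cycle = 2.02963e-07/2.56263e-07 = 79.2 %.

79.2 %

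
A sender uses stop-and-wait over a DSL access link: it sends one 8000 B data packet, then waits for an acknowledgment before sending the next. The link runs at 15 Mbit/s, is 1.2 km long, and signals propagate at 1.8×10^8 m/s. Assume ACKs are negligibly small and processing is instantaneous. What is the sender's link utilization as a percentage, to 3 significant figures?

t_tx = L/R = 64000/15000000 = 0.00426667 s.
t_prop = 1200/180000000 = 6.66667e-06 s; RTT = 1.33333e-05 s.
Cycle = t_tx + RTT = 0.00428 s.
Utilization = t_tx / cycle = 0.00426667/0.00428 = 99.7 %.

99.7 %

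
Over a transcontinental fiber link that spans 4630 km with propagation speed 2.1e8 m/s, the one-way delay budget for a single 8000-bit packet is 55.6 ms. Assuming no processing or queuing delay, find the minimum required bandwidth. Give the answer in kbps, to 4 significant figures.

Propagation delay = 4630000 / 210000000 = 22.0476 ms.
Transmission budget = 55.6 − 22.0476 = 33.5524 ms.
R ≥ L / t_tx = 8000 bits / 0.0335524 s = 238.4 kbps.

238.4 kbps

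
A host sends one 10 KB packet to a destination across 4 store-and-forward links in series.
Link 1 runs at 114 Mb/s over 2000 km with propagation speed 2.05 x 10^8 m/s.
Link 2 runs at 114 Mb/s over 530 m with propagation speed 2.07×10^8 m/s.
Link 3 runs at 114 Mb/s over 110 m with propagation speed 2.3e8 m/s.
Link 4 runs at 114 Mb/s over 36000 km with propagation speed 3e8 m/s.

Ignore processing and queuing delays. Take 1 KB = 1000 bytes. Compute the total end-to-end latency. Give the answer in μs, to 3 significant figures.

133000 μs

L = 80000 bits.
Transmission delay per hop = L/R = 80000/114000000 = 701.754 μs; 4 hops → 2807.02 μs.
Propagation delays (d/s per hop): 9756.1, 2.56039, 0.478261, 120000 μs; sum = 129759 μs.
End-to-end = 133000 μs.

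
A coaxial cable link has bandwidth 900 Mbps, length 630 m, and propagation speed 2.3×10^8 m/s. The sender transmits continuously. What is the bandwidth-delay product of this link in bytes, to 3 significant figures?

308 bytes

Propagation delay = 630 / 2.3e+08 = 2.73913e-06 s.
BDP = R × t_prop = 900000000 × 2.73913e-06 = 2465.22 bits.
In bytes: 2465.22/8 = 308 bytes.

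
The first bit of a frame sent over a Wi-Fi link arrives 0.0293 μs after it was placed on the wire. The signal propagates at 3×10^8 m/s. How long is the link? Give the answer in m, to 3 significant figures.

d = s × t_prop = 300000000 × 2.93e-08 = 8.79 m.

8.79 m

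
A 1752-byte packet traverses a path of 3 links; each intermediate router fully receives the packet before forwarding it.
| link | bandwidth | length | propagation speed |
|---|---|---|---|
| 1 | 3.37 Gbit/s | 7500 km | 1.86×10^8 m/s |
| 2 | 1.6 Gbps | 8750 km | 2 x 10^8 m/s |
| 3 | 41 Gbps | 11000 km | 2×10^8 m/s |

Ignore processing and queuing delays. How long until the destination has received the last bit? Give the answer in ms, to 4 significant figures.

139.1 ms

L = 1752 × 8 = 14016 bits.
Transmission delays (L/R per hop): 0.00415905, 0.00876, 0.000341854 ms; sum = 0.0132609 ms.
Propagation delays (d/s per hop): 40.3226, 43.75, 55 ms; sum = 139.073 ms.
End-to-end = 139.1 ms.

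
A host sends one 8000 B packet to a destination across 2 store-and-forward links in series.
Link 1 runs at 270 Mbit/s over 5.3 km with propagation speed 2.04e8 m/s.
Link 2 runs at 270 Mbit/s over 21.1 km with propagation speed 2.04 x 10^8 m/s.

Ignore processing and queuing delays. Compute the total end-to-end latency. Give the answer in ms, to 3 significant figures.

L = 8000 × 8 = 64000 bits.
Transmission delay per hop = L/R = 64000/270000000 = 0.237037 ms; 2 hops → 0.474074 ms.
Propagation delays (d/s per hop): 0.0259804, 0.103431 ms; sum = 0.129412 ms.
End-to-end = 0.603 ms.

0.603 ms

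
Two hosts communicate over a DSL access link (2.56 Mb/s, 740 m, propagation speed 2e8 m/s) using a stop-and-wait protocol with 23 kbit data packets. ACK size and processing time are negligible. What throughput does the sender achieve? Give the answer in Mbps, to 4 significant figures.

t_tx = L/R = 23000/2560000 = 0.00898438 s.
t_prop = 740/200000000 = 3.7e-06 s; RTT = 7.4e-06 s.
Cycle = t_tx + RTT = 0.00899178 s.
Throughput = L / cycle = 23000 / 0.00899178 = 2.558 Mbps.

2.558 Mbps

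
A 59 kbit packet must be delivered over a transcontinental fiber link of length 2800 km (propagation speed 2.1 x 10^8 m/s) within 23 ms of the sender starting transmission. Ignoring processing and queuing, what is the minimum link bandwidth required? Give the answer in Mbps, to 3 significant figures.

Propagation delay = 2800000 / 210000000 = 13.3333 ms.
Transmission budget = 23 − 13.3333 = 9.66667 ms.
R ≥ L / t_tx = 59000 bits / 0.00966667 s = 6.10 Mbps.

6.10 Mbps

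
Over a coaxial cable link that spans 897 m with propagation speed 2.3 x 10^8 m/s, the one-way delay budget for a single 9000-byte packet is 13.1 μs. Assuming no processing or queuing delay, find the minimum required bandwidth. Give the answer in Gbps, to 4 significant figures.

L = 72000 bits.
Propagation delay = 897 / 2.3e+08 = 3.9 μs.
Transmission budget = 13.1 − 3.9 = 9.2 μs.
R ≥ L / t_tx = 72000 bits / 9.2e-06 s = 7.826 Gbps.

7.826 Gbps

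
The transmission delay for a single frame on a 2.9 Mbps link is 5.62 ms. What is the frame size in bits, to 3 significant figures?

L = R × t_tx = 2900000 b/s × 0.00562 s = 16298 bits.

16300 bits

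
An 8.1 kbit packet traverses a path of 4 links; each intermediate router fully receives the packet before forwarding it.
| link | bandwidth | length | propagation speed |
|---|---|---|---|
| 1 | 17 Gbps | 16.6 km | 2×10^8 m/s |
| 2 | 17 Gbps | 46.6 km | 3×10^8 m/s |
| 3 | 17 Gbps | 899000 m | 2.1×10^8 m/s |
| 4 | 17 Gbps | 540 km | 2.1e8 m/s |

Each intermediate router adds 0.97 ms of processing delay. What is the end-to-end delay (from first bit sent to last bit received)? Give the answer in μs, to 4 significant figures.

10000 μs

L = 8100 bits.
Transmission delay per hop = L/R = 8100/17000000000 = 0.476471 μs; 4 hops → 1.90588 μs.
Propagation delays (d/s per hop): 83, 155.333, 4280.95, 2571.43 μs; sum = 7090.71 μs.
Processing at 3 router(s): 3 × 0.97 ms = 2910 μs.
End-to-end = 10000 μs.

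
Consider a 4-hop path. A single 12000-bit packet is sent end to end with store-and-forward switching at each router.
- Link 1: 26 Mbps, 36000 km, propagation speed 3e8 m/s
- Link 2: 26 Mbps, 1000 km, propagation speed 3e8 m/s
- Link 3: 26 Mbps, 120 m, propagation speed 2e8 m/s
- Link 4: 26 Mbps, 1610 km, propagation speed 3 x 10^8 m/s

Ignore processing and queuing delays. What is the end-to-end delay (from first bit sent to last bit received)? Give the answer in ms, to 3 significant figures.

131 ms

Transmission delay per hop = L/R = 12000/26000000 = 0.461538 ms; 4 hops → 1.84615 ms.
Propagation delays (d/s per hop): 120, 3.33333, 0.0006, 5.36667 ms; sum = 128.701 ms.
End-to-end = 131 ms.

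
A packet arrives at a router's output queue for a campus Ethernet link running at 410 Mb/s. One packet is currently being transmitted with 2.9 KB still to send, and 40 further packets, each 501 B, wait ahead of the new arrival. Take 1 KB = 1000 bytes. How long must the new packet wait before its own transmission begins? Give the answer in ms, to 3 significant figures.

0.448 ms

Each queued packet: L/R = 4008/410000000 = 0.00977561 ms.
40 queued → 0.391024 ms.
Plus remaining 23200 bits of current packet: 0.0565854 ms.
Queuing delay = 0.448 ms.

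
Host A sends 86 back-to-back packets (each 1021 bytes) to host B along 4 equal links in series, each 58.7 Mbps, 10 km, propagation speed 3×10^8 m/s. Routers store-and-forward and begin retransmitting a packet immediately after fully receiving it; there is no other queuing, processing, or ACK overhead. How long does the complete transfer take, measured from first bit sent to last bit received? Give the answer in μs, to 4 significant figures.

12520 μs

Per-hop transmission t_tx = L/R = 8168/58700000 = 139.148 μs.
Per-hop propagation t_prop = 10000/300000000 = 33.3333 μs.
Pipeline fill: first packet needs 4·t_tx to clear all hops; remaining 85 packets each add one t_tx.
Total = (4+86-1)·t_tx + 4·t_prop = 89·139.148 + 4·33.3333 = 12520 μs.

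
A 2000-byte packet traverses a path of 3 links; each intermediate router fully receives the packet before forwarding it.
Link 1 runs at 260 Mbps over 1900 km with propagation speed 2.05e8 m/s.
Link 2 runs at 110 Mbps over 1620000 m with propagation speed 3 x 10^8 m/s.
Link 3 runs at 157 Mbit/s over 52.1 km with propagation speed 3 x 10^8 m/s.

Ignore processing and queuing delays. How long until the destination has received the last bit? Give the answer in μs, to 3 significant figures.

L = 2000 × 8 = 16000 bits.
Transmission delays (L/R per hop): 61.5385, 145.455, 101.911 μs; sum = 308.904 μs.
Propagation delays (d/s per hop): 9268.29, 5400, 173.667 μs; sum = 14842 μs.
End-to-end = 15200 μs.

15200 μs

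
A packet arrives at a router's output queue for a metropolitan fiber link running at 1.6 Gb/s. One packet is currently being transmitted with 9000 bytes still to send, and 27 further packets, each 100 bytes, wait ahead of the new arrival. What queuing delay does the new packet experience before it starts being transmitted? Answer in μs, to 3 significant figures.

Each queued packet: L/R = 800/1600000000 = 0.5 μs.
27 queued → 13.5 μs.
Plus remaining 72000 bits of current packet: 45 μs.
Queuing delay = 58.5 μs.

58.5 μs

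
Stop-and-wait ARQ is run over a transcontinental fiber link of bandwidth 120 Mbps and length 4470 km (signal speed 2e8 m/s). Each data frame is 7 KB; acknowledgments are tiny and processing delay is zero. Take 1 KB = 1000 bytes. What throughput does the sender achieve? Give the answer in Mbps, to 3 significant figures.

t_tx = L/R = 56000/120000000 = 0.000466667 s.
t_prop = 4470000/200000000 = 0.02235 s; RTT = 0.0447 s.
Cycle = t_tx + RTT = 0.0451667 s.
Throughput = L / cycle = 56000 / 0.0451667 = 1.24 Mbps.

1.24 Mbps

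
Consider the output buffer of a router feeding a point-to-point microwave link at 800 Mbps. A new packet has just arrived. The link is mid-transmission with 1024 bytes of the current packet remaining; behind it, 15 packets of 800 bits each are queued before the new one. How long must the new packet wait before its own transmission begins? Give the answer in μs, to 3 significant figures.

Each queued packet: L/R = 800/800000000 = 1 μs.
15 queued → 15 μs.
Plus remaining 8192 bits of current packet: 10.24 μs.
Queuing delay = 25.2 μs.

25.2 μs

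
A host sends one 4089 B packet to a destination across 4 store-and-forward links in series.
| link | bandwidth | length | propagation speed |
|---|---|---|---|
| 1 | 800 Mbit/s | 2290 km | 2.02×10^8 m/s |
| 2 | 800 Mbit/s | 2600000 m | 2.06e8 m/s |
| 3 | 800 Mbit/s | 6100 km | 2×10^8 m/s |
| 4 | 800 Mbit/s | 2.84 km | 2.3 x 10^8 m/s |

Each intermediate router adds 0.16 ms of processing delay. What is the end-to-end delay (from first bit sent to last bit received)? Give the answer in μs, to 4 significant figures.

L = 4089 × 8 = 32712 bits.
Transmission delay per hop = L/R = 32712/800000000 = 40.89 μs; 4 hops → 163.56 μs.
Propagation delays (d/s per hop): 11336.6, 12621.4, 30500, 12.3478 μs; sum = 54470.3 μs.
Processing at 3 router(s): 3 × 0.16 ms = 480 μs.
End-to-end = 55110 μs.

55110 μs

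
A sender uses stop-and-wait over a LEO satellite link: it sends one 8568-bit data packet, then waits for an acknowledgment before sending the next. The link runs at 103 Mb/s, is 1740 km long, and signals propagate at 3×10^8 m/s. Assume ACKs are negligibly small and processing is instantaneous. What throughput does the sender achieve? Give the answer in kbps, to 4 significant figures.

733.4 kbps

t_tx = L/R = 8568/103000000 = 8.31845e-05 s.
t_prop = 1740000/300000000 = 0.0058 s; RTT = 0.0116 s.
Cycle = t_tx + RTT = 0.0116832 s.
Throughput = L / cycle = 8568 / 0.0116832 = 733.4 kbps.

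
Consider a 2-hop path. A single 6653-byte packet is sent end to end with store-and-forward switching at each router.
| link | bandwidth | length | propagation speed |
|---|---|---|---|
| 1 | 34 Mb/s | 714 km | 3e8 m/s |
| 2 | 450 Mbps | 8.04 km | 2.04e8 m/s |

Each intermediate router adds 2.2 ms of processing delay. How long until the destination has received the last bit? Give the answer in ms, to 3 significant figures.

L = 6653 × 8 = 53224 bits.
Transmission delays (L/R per hop): 1.56541, 0.118276 ms; sum = 1.68369 ms.
Propagation delays (d/s per hop): 2.38, 0.0394118 ms; sum = 2.41941 ms.
Processing at 1 router(s): 1 × 2.2 ms = 2.2 ms.
End-to-end = 6.30 ms.

6.30 ms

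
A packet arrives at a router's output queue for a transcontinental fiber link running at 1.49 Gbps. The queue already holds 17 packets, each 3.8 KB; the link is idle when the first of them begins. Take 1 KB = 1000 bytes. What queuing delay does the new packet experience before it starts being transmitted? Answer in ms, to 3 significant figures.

0.347 ms

Each queued packet: L/R = 30400/1490000000 = 0.0204027 ms.
17 queued → 0.346846 ms.
Queuing delay = 0.347 ms.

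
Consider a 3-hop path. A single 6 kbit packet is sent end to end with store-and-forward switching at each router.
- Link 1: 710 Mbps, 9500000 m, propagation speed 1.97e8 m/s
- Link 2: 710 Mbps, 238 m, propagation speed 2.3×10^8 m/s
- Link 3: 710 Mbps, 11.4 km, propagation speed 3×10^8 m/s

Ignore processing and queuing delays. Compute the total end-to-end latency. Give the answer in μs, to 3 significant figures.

48300 μs

L = 6000 bits.
Transmission delay per hop = L/R = 6000/710000000 = 8.4507 μs; 3 hops → 25.3521 μs.
Propagation delays (d/s per hop): 48223.4, 1.03478, 38 μs; sum = 48262.4 μs.
End-to-end = 48300 μs.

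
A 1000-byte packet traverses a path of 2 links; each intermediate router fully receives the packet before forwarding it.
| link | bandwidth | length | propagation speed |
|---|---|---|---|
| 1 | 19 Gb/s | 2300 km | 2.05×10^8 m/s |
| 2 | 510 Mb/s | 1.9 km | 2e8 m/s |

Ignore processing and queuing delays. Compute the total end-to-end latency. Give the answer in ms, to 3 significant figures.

L = 1000 × 8 = 8000 bits.
Transmission delays (L/R per hop): 0.000421053, 0.0156863 ms; sum = 0.0161073 ms.
Propagation delays (d/s per hop): 11.2195, 0.0095 ms; sum = 11.229 ms.
End-to-end = 11.2 ms.

11.2 ms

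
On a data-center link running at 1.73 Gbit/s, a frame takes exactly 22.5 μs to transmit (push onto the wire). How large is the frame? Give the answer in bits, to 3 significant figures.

38900 bits

L = R × t_tx = 1730000000 b/s × 2.25e-05 s = 38925 bits.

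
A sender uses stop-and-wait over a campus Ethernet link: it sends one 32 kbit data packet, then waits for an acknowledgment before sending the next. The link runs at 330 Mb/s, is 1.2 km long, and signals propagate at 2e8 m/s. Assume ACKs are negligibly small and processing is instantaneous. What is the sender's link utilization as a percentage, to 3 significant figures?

t_tx = L/R = 32000/330000000 = 9.69697e-05 s.
t_prop = 1200/200000000 = 6e-06 s; RTT = 1.2e-05 s.
Cycle = t_tx + RTT = 0.00010897 s.
Utilization = t_tx / cycle = 9.69697e-05/0.00010897 = 89.0 %.

89.0 %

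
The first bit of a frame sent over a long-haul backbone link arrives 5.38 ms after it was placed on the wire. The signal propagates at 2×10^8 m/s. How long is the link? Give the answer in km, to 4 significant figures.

d = s × t_prop = 200000000 × 0.00538 = 1076 km.

1076 km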